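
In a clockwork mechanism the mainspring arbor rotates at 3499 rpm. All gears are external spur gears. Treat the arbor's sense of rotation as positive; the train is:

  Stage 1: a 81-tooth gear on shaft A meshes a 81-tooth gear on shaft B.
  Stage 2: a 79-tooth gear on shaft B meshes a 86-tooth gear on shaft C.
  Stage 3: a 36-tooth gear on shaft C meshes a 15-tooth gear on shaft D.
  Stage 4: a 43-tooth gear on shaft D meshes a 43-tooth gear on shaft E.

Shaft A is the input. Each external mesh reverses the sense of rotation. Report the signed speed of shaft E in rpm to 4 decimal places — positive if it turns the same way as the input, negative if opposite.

Stage 1 [81T→81T]: ω = 3499.0000×81/81 = 3499.0000 rpm, dir flips to −; running = −3499.0000
Stage 2 [79T→86T]: ω = 3499.0000×79/86 = 3214.1977 rpm, dir flips to +; running = +3214.1977
Stage 3 [36T→15T]: ω = 3214.1977×36/15 = 7714.0744 rpm, dir flips to −; running = −7714.0744
Stage 4 [43T→43T]: ω = 7714.0744×43/43 = 7714.0744 rpm, dir flips to +; running = +7714.0744

+7714.0744 rpm (same as input, |ω| = 7714.0744 rpm)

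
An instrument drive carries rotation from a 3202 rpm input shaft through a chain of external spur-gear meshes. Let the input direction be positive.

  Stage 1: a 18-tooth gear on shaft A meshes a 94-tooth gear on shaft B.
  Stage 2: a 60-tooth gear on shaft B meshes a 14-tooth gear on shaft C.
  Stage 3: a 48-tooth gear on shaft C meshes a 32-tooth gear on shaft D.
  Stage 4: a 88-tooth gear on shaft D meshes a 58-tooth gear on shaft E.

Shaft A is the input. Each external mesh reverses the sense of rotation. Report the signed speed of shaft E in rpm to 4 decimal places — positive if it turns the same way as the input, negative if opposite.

Stage 1 [18T→94T]: ω = 3202.0000×18/94 = 613.1489 rpm, dir flips to −; running = −613.1489
Stage 2 [60T→14T]: ω = 613.1489×60/14 = 2627.7812 rpm, dir flips to +; running = +2627.7812
Stage 3 [48T→32T]: ω = 2627.7812×48/32 = 3941.6717 rpm, dir flips to −; running = −3941.6717
Stage 4 [88T→58T]: ω = 3941.6717×88/58 = 5980.4675 rpm, dir flips to +; running = +5980.4675

+5980.4675 rpm (same as input, |ω| = 5980.4675 rpm)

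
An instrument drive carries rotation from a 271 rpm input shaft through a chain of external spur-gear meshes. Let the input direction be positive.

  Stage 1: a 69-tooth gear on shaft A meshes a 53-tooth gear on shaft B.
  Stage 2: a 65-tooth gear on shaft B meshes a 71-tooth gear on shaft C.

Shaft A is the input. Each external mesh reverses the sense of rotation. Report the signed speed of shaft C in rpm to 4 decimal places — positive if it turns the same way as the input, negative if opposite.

Stage 1 [69T→53T]: ω = 271.0000×69/53 = 352.8113 rpm, dir flips to −; running = −352.8113
Stage 2 [65T→71T]: ω = 352.8113×65/71 = 322.9963 rpm, dir flips to +; running = +322.9963

+322.9963 rpm (same as input, |ω| = 322.9963 rpm)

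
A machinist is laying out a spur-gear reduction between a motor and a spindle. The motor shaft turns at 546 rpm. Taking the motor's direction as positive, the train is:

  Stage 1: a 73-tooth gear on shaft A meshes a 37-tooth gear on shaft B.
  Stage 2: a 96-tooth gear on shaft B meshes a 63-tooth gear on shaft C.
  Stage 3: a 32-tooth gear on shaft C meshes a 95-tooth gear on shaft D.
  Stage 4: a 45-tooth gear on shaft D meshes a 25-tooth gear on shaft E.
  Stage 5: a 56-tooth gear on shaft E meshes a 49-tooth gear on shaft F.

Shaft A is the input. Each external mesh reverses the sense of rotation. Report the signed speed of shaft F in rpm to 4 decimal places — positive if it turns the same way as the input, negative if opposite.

-1137.4578 rpm (opposite to input, |ω| = 1137.4578 rpm)

Stage 1 [73T→37T]: ω = 546.0000×73/37 = 1077.2432 rpm, dir flips to −; running = −1077.2432
Stage 2 [96T→63T]: ω = 1077.2432×96/63 = 1641.5135 rpm, dir flips to +; running = +1641.5135
Stage 3 [32T→95T]: ω = 1641.5135×32/95 = 552.9309 rpm, dir flips to −; running = −552.9309
Stage 4 [45T→25T]: ω = 552.9309×45/25 = 995.2756 rpm, dir flips to +; running = +995.2756
Stage 5 [56T→49T]: ω = 995.2756×56/49 = 1137.4578 rpm, dir flips to −; running = −1137.4578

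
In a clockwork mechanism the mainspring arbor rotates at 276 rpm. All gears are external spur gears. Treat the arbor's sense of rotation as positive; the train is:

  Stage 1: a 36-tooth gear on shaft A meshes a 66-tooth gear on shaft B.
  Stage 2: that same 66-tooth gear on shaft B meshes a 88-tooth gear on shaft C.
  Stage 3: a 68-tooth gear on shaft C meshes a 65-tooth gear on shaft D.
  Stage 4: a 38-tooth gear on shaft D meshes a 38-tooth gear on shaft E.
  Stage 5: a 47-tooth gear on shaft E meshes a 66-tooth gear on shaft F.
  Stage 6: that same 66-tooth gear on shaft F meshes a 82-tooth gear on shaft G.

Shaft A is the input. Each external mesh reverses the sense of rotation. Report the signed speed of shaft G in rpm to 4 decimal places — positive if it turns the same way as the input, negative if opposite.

Stage 1 [36T→66T]: ω = 276.0000×36/66 = 150.5455 rpm, dir flips to −; running = −150.5455
Stage 2 [66T→88T]: ω = 150.5455×66/88 = 112.9091 rpm, dir flips to +; running = +112.9091
Stage 3 [68T→65T]: ω = 112.9091×68/65 = 118.1203 rpm, dir flips to −; running = −118.1203
Stage 4 [38T→38T]: ω = 118.1203×38/38 = 118.1203 rpm, dir flips to +; running = +118.1203
Stage 5 [47T→66T]: ω = 118.1203×47/66 = 84.1160 rpm, dir flips to −; running = −84.1160
Stage 6 [66T→82T]: ω = 84.1160×66/82 = 67.7031 rpm, dir flips to +; running = +67.7031

+67.7031 rpm (same as input, |ω| = 67.7031 rpm)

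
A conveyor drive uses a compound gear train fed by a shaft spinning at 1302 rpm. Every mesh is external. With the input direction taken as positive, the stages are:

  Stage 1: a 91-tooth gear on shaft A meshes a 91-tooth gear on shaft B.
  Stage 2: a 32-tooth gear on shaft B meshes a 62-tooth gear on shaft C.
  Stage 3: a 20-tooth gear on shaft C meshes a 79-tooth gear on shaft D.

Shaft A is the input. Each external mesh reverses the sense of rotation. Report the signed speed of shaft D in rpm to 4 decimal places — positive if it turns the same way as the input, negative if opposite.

-170.1266 rpm (opposite to input, |ω| = 170.1266 rpm)

Stage 1 [91T→91T]: ω = 1302.0000×91/91 = 1302.0000 rpm, dir flips to −; running = −1302.0000
Stage 2 [32T→62T]: ω = 1302.0000×32/62 = 672.0000 rpm, dir flips to +; running = +672.0000
Stage 3 [20T→79T]: ω = 672.0000×20/79 = 170.1266 rpm, dir flips to −; running = −170.1266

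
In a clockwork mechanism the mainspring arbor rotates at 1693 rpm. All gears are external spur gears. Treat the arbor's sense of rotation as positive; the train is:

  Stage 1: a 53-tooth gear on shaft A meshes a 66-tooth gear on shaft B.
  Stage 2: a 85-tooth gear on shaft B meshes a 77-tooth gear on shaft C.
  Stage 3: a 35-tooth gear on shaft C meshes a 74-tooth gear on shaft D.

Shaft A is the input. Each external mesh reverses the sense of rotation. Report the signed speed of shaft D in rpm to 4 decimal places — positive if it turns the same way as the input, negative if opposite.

-709.8285 rpm (opposite to input, |ω| = 709.8285 rpm)

Stage 1 [53T→66T]: ω = 1693.0000×53/66 = 1359.5303 rpm, dir flips to −; running = −1359.5303
Stage 2 [85T→77T]: ω = 1359.5303×85/77 = 1500.7802 rpm, dir flips to +; running = +1500.7802
Stage 3 [35T→74T]: ω = 1500.7802×35/74 = 709.8285 rpm, dir flips to −; running = −709.8285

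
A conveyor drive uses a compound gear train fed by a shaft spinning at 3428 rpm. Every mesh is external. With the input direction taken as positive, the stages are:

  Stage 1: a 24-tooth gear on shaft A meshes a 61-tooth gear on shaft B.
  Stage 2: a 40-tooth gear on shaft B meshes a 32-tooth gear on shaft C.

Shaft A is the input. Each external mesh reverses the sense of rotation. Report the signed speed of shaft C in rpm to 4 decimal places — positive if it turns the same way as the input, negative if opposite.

+1685.9016 rpm (same as input, |ω| = 1685.9016 rpm)

Stage 1 [24T→61T]: ω = 3428.0000×24/61 = 1348.7213 rpm, dir flips to −; running = −1348.7213
Stage 2 [40T→32T]: ω = 1348.7213×40/32 = 1685.9016 rpm, dir flips to +; running = +1685.9016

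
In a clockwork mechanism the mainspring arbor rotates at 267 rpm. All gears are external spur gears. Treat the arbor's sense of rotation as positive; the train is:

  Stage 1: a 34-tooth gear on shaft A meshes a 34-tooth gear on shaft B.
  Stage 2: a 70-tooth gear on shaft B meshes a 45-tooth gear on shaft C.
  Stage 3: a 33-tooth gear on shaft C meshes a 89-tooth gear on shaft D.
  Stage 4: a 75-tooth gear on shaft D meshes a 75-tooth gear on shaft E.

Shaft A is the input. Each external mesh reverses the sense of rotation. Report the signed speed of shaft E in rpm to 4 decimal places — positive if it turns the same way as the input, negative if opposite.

+154.0000 rpm (same as input, |ω| = 154.0000 rpm)

Stage 1 [34T→34T]: ω = 267.0000×34/34 = 267.0000 rpm, dir flips to −; running = −267.0000
Stage 2 [70T→45T]: ω = 267.0000×70/45 = 415.3333 rpm, dir flips to +; running = +415.3333
Stage 3 [33T→89T]: ω = 415.3333×33/89 = 154.0000 rpm, dir flips to −; running = −154.0000
Stage 4 [75T→75T]: ω = 154.0000×75/75 = 154.0000 rpm, dir flips to +; running = +154.0000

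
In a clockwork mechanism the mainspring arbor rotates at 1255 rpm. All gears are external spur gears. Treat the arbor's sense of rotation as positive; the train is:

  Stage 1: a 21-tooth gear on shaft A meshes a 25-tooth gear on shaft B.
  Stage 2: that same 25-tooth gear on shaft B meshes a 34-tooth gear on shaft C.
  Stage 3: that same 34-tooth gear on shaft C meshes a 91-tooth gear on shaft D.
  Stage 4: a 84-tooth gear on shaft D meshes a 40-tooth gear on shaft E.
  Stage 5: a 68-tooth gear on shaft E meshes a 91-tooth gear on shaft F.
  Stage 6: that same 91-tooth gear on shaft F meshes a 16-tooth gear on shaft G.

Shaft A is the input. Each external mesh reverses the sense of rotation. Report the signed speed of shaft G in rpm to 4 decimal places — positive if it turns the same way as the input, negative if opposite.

+2584.8173 rpm (same as input, |ω| = 2584.8173 rpm)

Stage 1 [21T→25T]: ω = 1255.0000×21/25 = 1054.2000 rpm, dir flips to −; running = −1054.2000
Stage 2 [25T→34T]: ω = 1054.2000×25/34 = 775.1471 rpm, dir flips to +; running = +775.1471
Stage 3 [34T→91T]: ω = 775.1471×34/91 = 289.6154 rpm, dir flips to −; running = −289.6154
Stage 4 [84T→40T]: ω = 289.6154×84/40 = 608.1923 rpm, dir flips to +; running = +608.1923
Stage 5 [68T→91T]: ω = 608.1923×68/91 = 454.4734 rpm, dir flips to −; running = −454.4734
Stage 6 [91T→16T]: ω = 454.4734×91/16 = 2584.8173 rpm, dir flips to +; running = +2584.8173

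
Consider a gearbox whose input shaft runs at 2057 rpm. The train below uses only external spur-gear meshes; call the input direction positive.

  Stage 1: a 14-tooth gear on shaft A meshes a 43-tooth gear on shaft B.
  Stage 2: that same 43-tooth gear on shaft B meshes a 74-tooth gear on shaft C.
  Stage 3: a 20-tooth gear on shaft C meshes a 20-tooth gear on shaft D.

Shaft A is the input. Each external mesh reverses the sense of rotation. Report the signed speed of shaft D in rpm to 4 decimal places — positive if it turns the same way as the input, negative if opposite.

Stage 1 [14T→43T]: ω = 2057.0000×14/43 = 669.7209 rpm, dir flips to −; running = −669.7209
Stage 2 [43T→74T]: ω = 669.7209×43/74 = 389.1622 rpm, dir flips to +; running = +389.1622
Stage 3 [20T→20T]: ω = 389.1622×20/20 = 389.1622 rpm, dir flips to −; running = −389.1622

-389.1622 rpm (opposite to input, |ω| = 389.1622 rpm)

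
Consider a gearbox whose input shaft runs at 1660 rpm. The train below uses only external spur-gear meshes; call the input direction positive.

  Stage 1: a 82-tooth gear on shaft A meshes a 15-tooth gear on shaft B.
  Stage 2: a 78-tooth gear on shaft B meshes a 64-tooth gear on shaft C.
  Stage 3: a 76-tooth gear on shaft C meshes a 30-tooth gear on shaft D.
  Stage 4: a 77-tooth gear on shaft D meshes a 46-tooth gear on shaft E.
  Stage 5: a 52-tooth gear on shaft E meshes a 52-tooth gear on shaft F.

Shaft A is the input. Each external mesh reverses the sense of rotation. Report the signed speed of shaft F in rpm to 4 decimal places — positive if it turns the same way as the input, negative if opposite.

Stage 1 [82T→15T]: ω = 1660.0000×82/15 = 9074.6667 rpm, dir flips to −; running = −9074.6667
Stage 2 [78T→64T]: ω = 9074.6667×78/64 = 11059.7500 rpm, dir flips to +; running = +11059.7500
Stage 3 [76T→30T]: ω = 11059.7500×76/30 = 28018.0333 rpm, dir flips to −; running = −28018.0333
Stage 4 [77T→46T]: ω = 28018.0333×77/46 = 46899.7514 rpm, dir flips to +; running = +46899.7514
Stage 5 [52T→52T]: ω = 46899.7514×52/52 = 46899.7514 rpm, dir flips to −; running = −46899.7514

-46899.7514 rpm (opposite to input, |ω| = 46899.7514 rpm)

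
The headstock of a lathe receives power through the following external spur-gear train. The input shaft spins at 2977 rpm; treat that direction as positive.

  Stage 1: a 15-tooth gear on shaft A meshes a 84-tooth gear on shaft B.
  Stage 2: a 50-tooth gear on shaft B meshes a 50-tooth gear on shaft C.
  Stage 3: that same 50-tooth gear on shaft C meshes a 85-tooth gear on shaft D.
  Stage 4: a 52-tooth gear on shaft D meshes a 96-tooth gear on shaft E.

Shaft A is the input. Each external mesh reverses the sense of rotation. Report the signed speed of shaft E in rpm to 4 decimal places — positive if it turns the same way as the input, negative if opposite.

Stage 1 [15T→84T]: ω = 2977.0000×15/84 = 531.6071 rpm, dir flips to −; running = −531.6071
Stage 2 [50T→50T]: ω = 531.6071×50/50 = 531.6071 rpm, dir flips to +; running = +531.6071
Stage 3 [50T→85T]: ω = 531.6071×50/85 = 312.7101 rpm, dir flips to −; running = −312.7101
Stage 4 [52T→96T]: ω = 312.7101×52/96 = 169.3846 rpm, dir flips to +; running = +169.3846

+169.3846 rpm (same as input, |ω| = 169.3846 rpm)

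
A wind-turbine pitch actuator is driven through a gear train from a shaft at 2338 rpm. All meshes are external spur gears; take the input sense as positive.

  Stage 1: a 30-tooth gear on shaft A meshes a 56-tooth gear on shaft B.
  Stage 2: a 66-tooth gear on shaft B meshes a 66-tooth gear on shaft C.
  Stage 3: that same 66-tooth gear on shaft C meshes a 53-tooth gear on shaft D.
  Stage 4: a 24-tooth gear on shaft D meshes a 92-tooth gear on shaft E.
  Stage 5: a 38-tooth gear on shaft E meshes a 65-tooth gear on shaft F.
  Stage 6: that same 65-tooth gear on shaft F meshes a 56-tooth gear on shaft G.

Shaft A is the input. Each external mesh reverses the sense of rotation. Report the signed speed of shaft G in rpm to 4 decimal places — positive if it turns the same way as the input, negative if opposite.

Stage 1 [30T→56T]: ω = 2338.0000×30/56 = 1252.5000 rpm, dir flips to −; running = −1252.5000
Stage 2 [66T→66T]: ω = 1252.5000×66/66 = 1252.5000 rpm, dir flips to +; running = +1252.5000
Stage 3 [66T→53T]: ω = 1252.5000×66/53 = 1559.7170 rpm, dir flips to −; running = −1559.7170
Stage 4 [24T→92T]: ω = 1559.7170×24/92 = 406.8827 rpm, dir flips to +; running = +406.8827
Stage 5 [38T→65T]: ω = 406.8827×38/65 = 237.8699 rpm, dir flips to −; running = −237.8699
Stage 6 [65T→56T]: ω = 237.8699×65/56 = 276.0990 rpm, dir flips to +; running = +276.0990

+276.0990 rpm (same as input, |ω| = 276.0990 rpm)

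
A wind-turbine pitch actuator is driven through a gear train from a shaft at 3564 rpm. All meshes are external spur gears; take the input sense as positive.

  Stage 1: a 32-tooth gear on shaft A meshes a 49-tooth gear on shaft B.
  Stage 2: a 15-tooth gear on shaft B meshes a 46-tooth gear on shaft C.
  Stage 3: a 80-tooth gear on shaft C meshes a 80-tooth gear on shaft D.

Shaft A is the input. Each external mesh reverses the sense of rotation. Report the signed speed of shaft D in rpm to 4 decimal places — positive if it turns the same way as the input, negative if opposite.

Stage 1 [32T→49T]: ω = 3564.0000×32/49 = 2327.5102 rpm, dir flips to −; running = −2327.5102
Stage 2 [15T→46T]: ω = 2327.5102×15/46 = 758.9707 rpm, dir flips to +; running = +758.9707
Stage 3 [80T→80T]: ω = 758.9707×80/80 = 758.9707 rpm, dir flips to −; running = −758.9707

-758.9707 rpm (opposite to input, |ω| = 758.9707 rpm)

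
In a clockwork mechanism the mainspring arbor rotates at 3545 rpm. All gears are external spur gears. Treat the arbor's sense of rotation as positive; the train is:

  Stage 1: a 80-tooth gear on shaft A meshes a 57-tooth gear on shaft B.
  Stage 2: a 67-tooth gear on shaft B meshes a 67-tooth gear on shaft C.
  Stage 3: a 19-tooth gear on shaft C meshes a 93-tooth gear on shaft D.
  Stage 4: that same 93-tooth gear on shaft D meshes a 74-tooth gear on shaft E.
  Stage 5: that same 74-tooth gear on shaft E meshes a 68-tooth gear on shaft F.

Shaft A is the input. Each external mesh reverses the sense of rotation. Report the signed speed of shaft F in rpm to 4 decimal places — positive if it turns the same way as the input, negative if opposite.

-1390.1961 rpm (opposite to input, |ω| = 1390.1961 rpm)

Stage 1 [80T→57T]: ω = 3545.0000×80/57 = 4975.4386 rpm, dir flips to −; running = −4975.4386
Stage 2 [67T→67T]: ω = 4975.4386×67/67 = 4975.4386 rpm, dir flips to +; running = +4975.4386
Stage 3 [19T→93T]: ω = 4975.4386×19/93 = 1016.4875 rpm, dir flips to −; running = −1016.4875
Stage 4 [93T→74T]: ω = 1016.4875×93/74 = 1277.4775 rpm, dir flips to +; running = +1277.4775
Stage 5 [74T→68T]: ω = 1277.4775×74/68 = 1390.1961 rpm, dir flips to −; running = −1390.1961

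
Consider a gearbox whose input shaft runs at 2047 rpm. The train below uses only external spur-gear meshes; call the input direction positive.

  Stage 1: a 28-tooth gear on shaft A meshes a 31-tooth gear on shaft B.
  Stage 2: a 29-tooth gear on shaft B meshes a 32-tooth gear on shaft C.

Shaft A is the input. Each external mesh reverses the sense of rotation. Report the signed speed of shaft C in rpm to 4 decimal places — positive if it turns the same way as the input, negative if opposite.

+1675.5685 rpm (same as input, |ω| = 1675.5685 rpm)

Stage 1 [28T→31T]: ω = 2047.0000×28/31 = 1848.9032 rpm, dir flips to −; running = −1848.9032
Stage 2 [29T→32T]: ω = 1848.9032×29/32 = 1675.5685 rpm, dir flips to +; running = +1675.5685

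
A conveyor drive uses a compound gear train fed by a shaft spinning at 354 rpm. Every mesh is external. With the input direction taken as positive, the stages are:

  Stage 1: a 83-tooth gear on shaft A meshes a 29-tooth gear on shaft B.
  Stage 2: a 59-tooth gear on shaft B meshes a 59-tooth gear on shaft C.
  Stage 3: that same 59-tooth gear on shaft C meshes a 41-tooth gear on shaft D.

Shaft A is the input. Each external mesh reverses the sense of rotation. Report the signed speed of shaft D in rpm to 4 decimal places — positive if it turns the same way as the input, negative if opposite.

Stage 1 [83T→29T]: ω = 354.0000×83/29 = 1013.1724 rpm, dir flips to −; running = −1013.1724
Stage 2 [59T→59T]: ω = 1013.1724×59/59 = 1013.1724 rpm, dir flips to +; running = +1013.1724
Stage 3 [59T→41T]: ω = 1013.1724×59/41 = 1457.9798 rpm, dir flips to −; running = −1457.9798

-1457.9798 rpm (opposite to input, |ω| = 1457.9798 rpm)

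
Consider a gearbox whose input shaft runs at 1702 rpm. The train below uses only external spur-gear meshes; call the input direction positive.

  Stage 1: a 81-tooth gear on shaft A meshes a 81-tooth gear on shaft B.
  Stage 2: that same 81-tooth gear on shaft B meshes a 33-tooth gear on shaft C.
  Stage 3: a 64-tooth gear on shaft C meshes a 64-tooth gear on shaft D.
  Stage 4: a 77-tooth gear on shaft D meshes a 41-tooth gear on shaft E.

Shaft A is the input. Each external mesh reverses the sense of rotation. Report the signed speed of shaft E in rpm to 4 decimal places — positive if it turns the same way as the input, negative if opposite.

+7845.8049 rpm (same as input, |ω| = 7845.8049 rpm)

Stage 1 [81T→81T]: ω = 1702.0000×81/81 = 1702.0000 rpm, dir flips to −; running = −1702.0000
Stage 2 [81T→33T]: ω = 1702.0000×81/33 = 4177.6364 rpm, dir flips to +; running = +4177.6364
Stage 3 [64T→64T]: ω = 4177.6364×64/64 = 4177.6364 rpm, dir flips to −; running = −4177.6364
Stage 4 [77T→41T]: ω = 4177.6364×77/41 = 7845.8049 rpm, dir flips to +; running = +7845.8049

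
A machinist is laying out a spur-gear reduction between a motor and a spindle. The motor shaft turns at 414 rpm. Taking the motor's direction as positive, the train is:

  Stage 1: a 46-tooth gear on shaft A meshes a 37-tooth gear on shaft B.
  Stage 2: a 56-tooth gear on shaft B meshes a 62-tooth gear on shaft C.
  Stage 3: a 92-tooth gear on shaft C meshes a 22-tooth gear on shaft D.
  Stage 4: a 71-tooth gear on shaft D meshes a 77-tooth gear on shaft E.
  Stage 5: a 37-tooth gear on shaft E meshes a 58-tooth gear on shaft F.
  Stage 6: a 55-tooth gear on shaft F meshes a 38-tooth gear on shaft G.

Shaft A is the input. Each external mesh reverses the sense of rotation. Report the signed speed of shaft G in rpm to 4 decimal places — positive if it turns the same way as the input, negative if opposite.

+1655.1539 rpm (same as input, |ω| = 1655.1539 rpm)

Stage 1 [46T→37T]: ω = 414.0000×46/37 = 514.7027 rpm, dir flips to −; running = −514.7027
Stage 2 [56T→62T]: ω = 514.7027×56/62 = 464.8928 rpm, dir flips to +; running = +464.8928
Stage 3 [92T→22T]: ω = 464.8928×92/22 = 1944.0970 rpm, dir flips to −; running = −1944.0970
Stage 4 [71T→77T]: ω = 1944.0970×71/77 = 1792.6089 rpm, dir flips to +; running = +1792.6089
Stage 5 [37T→58T]: ω = 1792.6089×37/58 = 1143.5609 rpm, dir flips to −; running = −1143.5609
Stage 6 [55T→38T]: ω = 1143.5609×55/38 = 1655.1539 rpm, dir flips to +; running = +1655.1539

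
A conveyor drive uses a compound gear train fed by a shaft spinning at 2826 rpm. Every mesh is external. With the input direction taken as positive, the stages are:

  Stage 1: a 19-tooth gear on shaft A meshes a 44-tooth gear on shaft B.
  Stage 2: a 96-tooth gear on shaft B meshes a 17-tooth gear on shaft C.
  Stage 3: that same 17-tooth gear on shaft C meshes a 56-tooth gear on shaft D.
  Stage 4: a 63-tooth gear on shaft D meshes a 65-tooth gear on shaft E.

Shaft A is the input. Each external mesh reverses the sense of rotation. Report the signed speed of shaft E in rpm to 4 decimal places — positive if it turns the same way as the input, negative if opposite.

Stage 1 [19T→44T]: ω = 2826.0000×19/44 = 1220.3182 rpm, dir flips to −; running = −1220.3182
Stage 2 [96T→17T]: ω = 1220.3182×96/17 = 6891.2086 rpm, dir flips to +; running = +6891.2086
Stage 3 [17T→56T]: ω = 6891.2086×17/56 = 2091.9740 rpm, dir flips to −; running = −2091.9740
Stage 4 [63T→65T]: ω = 2091.9740×63/65 = 2027.6056 rpm, dir flips to +; running = +2027.6056

+2027.6056 rpm (same as input, |ω| = 2027.6056 rpm)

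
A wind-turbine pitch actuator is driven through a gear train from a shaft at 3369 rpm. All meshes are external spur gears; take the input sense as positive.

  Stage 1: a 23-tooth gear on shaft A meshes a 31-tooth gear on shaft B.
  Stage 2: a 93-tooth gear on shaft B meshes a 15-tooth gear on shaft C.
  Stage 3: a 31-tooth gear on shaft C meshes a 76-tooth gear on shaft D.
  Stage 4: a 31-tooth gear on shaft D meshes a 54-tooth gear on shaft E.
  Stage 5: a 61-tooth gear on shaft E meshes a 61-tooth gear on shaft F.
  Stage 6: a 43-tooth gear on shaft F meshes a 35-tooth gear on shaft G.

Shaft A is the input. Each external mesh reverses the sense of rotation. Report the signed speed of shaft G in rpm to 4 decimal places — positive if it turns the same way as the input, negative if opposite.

+4458.3616 rpm (same as input, |ω| = 4458.3616 rpm)

Stage 1 [23T→31T]: ω = 3369.0000×23/31 = 2499.5806 rpm, dir flips to −; running = −2499.5806
Stage 2 [93T→15T]: ω = 2499.5806×93/15 = 15497.4000 rpm, dir flips to +; running = +15497.4000
Stage 3 [31T→76T]: ω = 15497.4000×31/76 = 6321.3079 rpm, dir flips to −; running = −6321.3079
Stage 4 [31T→54T]: ω = 6321.3079×31/54 = 3628.8990 rpm, dir flips to +; running = +3628.8990
Stage 5 [61T→61T]: ω = 3628.8990×61/61 = 3628.8990 rpm, dir flips to −; running = −3628.8990
Stage 6 [43T→35T]: ω = 3628.8990×43/35 = 4458.3616 rpm, dir flips to +; running = +4458.3616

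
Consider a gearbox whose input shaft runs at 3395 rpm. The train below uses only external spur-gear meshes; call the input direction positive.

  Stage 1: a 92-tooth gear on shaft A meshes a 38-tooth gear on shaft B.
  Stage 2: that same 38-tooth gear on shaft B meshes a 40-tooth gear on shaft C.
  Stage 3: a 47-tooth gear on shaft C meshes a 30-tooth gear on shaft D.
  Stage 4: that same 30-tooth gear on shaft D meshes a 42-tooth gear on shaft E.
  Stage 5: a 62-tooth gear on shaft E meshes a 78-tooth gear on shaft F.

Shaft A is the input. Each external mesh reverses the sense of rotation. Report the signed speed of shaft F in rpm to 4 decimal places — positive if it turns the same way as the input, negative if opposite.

-6945.6560 rpm (opposite to input, |ω| = 6945.6560 rpm)

Stage 1 [92T→38T]: ω = 3395.0000×92/38 = 8219.4737 rpm, dir flips to −; running = −8219.4737
Stage 2 [38T→40T]: ω = 8219.4737×38/40 = 7808.5000 rpm, dir flips to +; running = +7808.5000
Stage 3 [47T→30T]: ω = 7808.5000×47/30 = 12233.3167 rpm, dir flips to −; running = −12233.3167
Stage 4 [30T→42T]: ω = 12233.3167×30/42 = 8738.0833 rpm, dir flips to +; running = +8738.0833
Stage 5 [62T→78T]: ω = 8738.0833×62/78 = 6945.6560 rpm, dir flips to −; running = −6945.6560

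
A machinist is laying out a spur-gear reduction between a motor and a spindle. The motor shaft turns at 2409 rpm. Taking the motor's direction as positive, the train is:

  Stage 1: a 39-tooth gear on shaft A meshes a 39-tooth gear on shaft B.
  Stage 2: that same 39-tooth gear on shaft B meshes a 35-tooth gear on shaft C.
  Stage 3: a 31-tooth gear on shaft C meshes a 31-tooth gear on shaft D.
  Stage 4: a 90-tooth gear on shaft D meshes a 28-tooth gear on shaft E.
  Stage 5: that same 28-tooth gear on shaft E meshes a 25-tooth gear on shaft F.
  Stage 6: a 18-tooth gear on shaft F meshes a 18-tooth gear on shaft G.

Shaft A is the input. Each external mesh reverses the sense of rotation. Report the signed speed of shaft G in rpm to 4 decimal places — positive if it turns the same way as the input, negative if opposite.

Stage 1 [39T→39T]: ω = 2409.0000×39/39 = 2409.0000 rpm, dir flips to −; running = −2409.0000
Stage 2 [39T→35T]: ω = 2409.0000×39/35 = 2684.3143 rpm, dir flips to +; running = +2684.3143
Stage 3 [31T→31T]: ω = 2684.3143×31/31 = 2684.3143 rpm, dir flips to −; running = −2684.3143
Stage 4 [90T→28T]: ω = 2684.3143×90/28 = 8628.1531 rpm, dir flips to +; running = +8628.1531
Stage 5 [28T→25T]: ω = 8628.1531×28/25 = 9663.5314 rpm, dir flips to −; running = −9663.5314
Stage 6 [18T→18T]: ω = 9663.5314×18/18 = 9663.5314 rpm, dir flips to +; running = +9663.5314

+9663.5314 rpm (same as input, |ω| = 9663.5314 rpm)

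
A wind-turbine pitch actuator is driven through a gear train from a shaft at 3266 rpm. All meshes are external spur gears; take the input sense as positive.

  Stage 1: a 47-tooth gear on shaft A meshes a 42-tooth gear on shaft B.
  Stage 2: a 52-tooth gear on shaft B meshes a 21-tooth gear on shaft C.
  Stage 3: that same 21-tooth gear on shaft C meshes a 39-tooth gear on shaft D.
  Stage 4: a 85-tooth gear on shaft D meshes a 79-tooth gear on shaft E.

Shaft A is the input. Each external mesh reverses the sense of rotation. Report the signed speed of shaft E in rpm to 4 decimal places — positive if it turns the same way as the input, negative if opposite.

+5243.1867 rpm (same as input, |ω| = 5243.1867 rpm)

Stage 1 [47T→42T]: ω = 3266.0000×47/42 = 3654.8095 rpm, dir flips to −; running = −3654.8095
Stage 2 [52T→21T]: ω = 3654.8095×52/21 = 9050.0045 rpm, dir flips to +; running = +9050.0045
Stage 3 [21T→39T]: ω = 9050.0045×21/39 = 4873.0794 rpm, dir flips to −; running = −4873.0794
Stage 4 [85T→79T]: ω = 4873.0794×85/79 = 5243.1867 rpm, dir flips to +; running = +5243.1867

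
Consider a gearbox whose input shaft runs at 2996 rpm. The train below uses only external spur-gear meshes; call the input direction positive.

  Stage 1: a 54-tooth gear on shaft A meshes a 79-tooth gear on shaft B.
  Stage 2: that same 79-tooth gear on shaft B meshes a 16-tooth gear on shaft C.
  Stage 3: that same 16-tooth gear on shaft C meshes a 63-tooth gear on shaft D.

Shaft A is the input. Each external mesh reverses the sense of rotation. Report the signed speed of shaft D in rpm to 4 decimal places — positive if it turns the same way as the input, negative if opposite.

Stage 1 [54T→79T]: ω = 2996.0000×54/79 = 2047.8987 rpm, dir flips to −; running = −2047.8987
Stage 2 [79T→16T]: ω = 2047.8987×79/16 = 10111.5000 rpm, dir flips to +; running = +10111.5000
Stage 3 [16T→63T]: ω = 10111.5000×16/63 = 2568.0000 rpm, dir flips to −; running = −2568.0000

-2568.0000 rpm (opposite to input, |ω| = 2568.0000 rpm)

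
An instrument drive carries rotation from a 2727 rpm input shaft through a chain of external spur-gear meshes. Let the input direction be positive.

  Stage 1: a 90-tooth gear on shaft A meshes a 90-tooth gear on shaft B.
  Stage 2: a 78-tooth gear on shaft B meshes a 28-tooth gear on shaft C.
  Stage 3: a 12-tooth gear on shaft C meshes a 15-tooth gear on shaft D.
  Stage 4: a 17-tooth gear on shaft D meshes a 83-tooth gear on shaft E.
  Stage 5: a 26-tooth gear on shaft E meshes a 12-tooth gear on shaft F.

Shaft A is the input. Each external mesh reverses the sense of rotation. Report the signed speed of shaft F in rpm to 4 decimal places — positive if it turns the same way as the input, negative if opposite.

Stage 1 [90T→90T]: ω = 2727.0000×90/90 = 2727.0000 rpm, dir flips to −; running = −2727.0000
Stage 2 [78T→28T]: ω = 2727.0000×78/28 = 7596.6429 rpm, dir flips to +; running = +7596.6429
Stage 3 [12T→15T]: ω = 7596.6429×12/15 = 6077.3143 rpm, dir flips to −; running = −6077.3143
Stage 4 [17T→83T]: ω = 6077.3143×17/83 = 1244.7511 rpm, dir flips to +; running = +1244.7511
Stage 5 [26T→12T]: ω = 1244.7511×26/12 = 2696.9608 rpm, dir flips to −; running = −2696.9608

-2696.9608 rpm (opposite to input, |ω| = 2696.9608 rpm)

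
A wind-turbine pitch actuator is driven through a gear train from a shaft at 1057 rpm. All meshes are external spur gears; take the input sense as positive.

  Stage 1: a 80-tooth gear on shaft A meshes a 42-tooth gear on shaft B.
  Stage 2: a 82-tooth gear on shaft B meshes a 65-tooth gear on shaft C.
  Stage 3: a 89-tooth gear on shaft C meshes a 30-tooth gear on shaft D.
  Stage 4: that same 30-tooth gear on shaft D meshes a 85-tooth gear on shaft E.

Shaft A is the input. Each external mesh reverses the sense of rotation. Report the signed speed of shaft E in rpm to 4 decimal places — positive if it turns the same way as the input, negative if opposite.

Stage 1 [80T→42T]: ω = 1057.0000×80/42 = 2013.3333 rpm, dir flips to −; running = −2013.3333
Stage 2 [82T→65T]: ω = 2013.3333×82/65 = 2539.8974 rpm, dir flips to +; running = +2539.8974
Stage 3 [89T→30T]: ω = 2539.8974×89/30 = 7535.0291 rpm, dir flips to −; running = −7535.0291
Stage 4 [30T→85T]: ω = 7535.0291×30/85 = 2659.4220 rpm, dir flips to +; running = +2659.4220

+2659.4220 rpm (same as input, |ω| = 2659.4220 rpm)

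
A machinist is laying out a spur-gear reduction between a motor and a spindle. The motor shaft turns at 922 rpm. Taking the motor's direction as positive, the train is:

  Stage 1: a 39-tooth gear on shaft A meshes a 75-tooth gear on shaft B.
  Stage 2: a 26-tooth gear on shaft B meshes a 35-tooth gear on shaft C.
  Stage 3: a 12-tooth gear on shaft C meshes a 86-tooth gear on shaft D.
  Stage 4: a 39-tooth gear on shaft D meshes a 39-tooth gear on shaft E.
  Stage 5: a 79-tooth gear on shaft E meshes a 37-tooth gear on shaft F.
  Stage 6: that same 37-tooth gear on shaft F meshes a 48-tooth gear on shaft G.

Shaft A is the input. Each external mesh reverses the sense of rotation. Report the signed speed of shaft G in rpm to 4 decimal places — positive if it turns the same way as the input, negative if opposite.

Stage 1 [39T→75T]: ω = 922.0000×39/75 = 479.4400 rpm, dir flips to −; running = −479.4400
Stage 2 [26T→35T]: ω = 479.4400×26/35 = 356.1554 rpm, dir flips to +; running = +356.1554
Stage 3 [12T→86T]: ω = 356.1554×12/86 = 49.6961 rpm, dir flips to −; running = −49.6961
Stage 4 [39T→39T]: ω = 49.6961×39/39 = 49.6961 rpm, dir flips to +; running = +49.6961
Stage 5 [79T→37T]: ω = 49.6961×79/37 = 106.1079 rpm, dir flips to −; running = −106.1079
Stage 6 [37T→48T]: ω = 106.1079×37/48 = 81.7915 rpm, dir flips to +; running = +81.7915

+81.7915 rpm (same as input, |ω| = 81.7915 rpm)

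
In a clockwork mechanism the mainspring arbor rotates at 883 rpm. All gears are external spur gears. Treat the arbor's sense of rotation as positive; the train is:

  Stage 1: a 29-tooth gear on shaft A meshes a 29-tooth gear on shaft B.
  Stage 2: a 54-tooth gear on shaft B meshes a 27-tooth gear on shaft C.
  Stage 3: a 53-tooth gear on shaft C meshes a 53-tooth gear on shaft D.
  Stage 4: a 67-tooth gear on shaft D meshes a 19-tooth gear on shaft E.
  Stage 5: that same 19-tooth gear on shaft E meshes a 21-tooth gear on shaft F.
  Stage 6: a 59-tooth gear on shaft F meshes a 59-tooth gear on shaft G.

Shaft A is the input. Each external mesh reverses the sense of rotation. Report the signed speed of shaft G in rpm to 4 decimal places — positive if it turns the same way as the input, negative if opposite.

+5634.3810 rpm (same as input, |ω| = 5634.3810 rpm)

Stage 1 [29T→29T]: ω = 883.0000×29/29 = 883.0000 rpm, dir flips to −; running = −883.0000
Stage 2 [54T→27T]: ω = 883.0000×54/27 = 1766.0000 rpm, dir flips to +; running = +1766.0000
Stage 3 [53T→53T]: ω = 1766.0000×53/53 = 1766.0000 rpm, dir flips to −; running = −1766.0000
Stage 4 [67T→19T]: ω = 1766.0000×67/19 = 6227.4737 rpm, dir flips to +; running = +6227.4737
Stage 5 [19T→21T]: ω = 6227.4737×19/21 = 5634.3810 rpm, dir flips to −; running = −5634.3810
Stage 6 [59T→59T]: ω = 5634.3810×59/59 = 5634.3810 rpm, dir flips to +; running = +5634.3810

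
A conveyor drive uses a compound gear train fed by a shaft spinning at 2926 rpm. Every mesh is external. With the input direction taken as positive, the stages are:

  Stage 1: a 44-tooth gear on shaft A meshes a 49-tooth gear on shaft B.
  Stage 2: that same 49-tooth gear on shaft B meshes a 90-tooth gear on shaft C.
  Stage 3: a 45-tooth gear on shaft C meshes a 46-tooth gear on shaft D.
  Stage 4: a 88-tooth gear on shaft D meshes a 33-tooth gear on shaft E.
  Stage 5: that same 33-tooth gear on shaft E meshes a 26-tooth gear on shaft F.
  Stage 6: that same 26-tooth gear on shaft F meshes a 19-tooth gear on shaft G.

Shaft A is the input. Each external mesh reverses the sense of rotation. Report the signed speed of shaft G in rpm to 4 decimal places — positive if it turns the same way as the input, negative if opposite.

+6481.3913 rpm (same as input, |ω| = 6481.3913 rpm)

Stage 1 [44T→49T]: ω = 2926.0000×44/49 = 2627.4286 rpm, dir flips to −; running = −2627.4286
Stage 2 [49T→90T]: ω = 2627.4286×49/90 = 1430.4889 rpm, dir flips to +; running = +1430.4889
Stage 3 [45T→46T]: ω = 1430.4889×45/46 = 1399.3913 rpm, dir flips to −; running = −1399.3913
Stage 4 [88T→33T]: ω = 1399.3913×88/33 = 3731.7101 rpm, dir flips to +; running = +3731.7101
Stage 5 [33T→26T]: ω = 3731.7101×33/26 = 4736.4013 rpm, dir flips to −; running = −4736.4013
Stage 6 [26T→19T]: ω = 4736.4013×26/19 = 6481.3913 rpm, dir flips to +; running = +6481.3913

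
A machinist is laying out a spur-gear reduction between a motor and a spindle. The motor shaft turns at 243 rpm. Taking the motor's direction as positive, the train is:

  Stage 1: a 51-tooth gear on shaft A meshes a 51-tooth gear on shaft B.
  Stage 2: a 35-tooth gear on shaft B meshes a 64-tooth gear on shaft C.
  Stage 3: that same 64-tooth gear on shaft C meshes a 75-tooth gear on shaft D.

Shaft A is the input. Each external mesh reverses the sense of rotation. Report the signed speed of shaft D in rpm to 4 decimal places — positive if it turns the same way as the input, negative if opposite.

-113.4000 rpm (opposite to input, |ω| = 113.4000 rpm)

Stage 1 [51T→51T]: ω = 243.0000×51/51 = 243.0000 rpm, dir flips to −; running = −243.0000
Stage 2 [35T→64T]: ω = 243.0000×35/64 = 132.8906 rpm, dir flips to +; running = +132.8906
Stage 3 [64T→75T]: ω = 132.8906×64/75 = 113.4000 rpm, dir flips to −; running = −113.4000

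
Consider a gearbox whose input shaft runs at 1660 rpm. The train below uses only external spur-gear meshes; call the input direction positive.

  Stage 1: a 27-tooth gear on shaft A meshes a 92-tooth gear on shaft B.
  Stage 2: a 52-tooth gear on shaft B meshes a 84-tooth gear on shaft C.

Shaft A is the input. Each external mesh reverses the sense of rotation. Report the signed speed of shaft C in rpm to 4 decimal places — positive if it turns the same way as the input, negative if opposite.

+301.5839 rpm (same as input, |ω| = 301.5839 rpm)

Stage 1 [27T→92T]: ω = 1660.0000×27/92 = 487.1739 rpm, dir flips to −; running = −487.1739
Stage 2 [52T→84T]: ω = 487.1739×52/84 = 301.5839 rpm, dir flips to +; running = +301.5839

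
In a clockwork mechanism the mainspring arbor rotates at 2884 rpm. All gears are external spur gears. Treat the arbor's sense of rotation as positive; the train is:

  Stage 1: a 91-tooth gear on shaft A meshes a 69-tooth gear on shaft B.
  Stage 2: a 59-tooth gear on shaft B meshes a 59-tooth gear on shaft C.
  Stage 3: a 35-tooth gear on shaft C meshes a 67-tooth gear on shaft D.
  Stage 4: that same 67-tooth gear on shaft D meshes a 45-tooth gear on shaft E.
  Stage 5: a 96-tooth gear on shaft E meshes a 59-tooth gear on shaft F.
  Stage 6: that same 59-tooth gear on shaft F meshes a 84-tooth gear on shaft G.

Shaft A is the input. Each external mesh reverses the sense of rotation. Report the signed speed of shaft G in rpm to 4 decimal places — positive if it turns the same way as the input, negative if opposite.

+3380.9211 rpm (same as input, |ω| = 3380.9211 rpm)

Stage 1 [91T→69T]: ω = 2884.0000×91/69 = 3803.5362 rpm, dir flips to −; running = −3803.5362
Stage 2 [59T→59T]: ω = 3803.5362×59/59 = 3803.5362 rpm, dir flips to +; running = +3803.5362
Stage 3 [35T→67T]: ω = 3803.5362×35/67 = 1986.9219 rpm, dir flips to −; running = −1986.9219
Stage 4 [67T→45T]: ω = 1986.9219×67/45 = 2958.3060 rpm, dir flips to +; running = +2958.3060
Stage 5 [96T→59T]: ω = 2958.3060×96/59 = 4813.5148 rpm, dir flips to −; running = −4813.5148
Stage 6 [59T→84T]: ω = 4813.5148×59/84 = 3380.9211 rpm, dir flips to +; running = +3380.9211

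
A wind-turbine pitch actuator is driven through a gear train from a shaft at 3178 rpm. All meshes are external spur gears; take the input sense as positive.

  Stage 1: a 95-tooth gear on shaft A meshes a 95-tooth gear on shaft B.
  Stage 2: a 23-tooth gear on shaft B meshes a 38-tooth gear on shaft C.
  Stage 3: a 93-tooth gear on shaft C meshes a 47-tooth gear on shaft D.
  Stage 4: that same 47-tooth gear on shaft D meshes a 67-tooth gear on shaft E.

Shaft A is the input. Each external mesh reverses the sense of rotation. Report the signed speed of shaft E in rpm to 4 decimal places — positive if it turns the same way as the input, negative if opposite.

Stage 1 [95T→95T]: ω = 3178.0000×95/95 = 3178.0000 rpm, dir flips to −; running = −3178.0000
Stage 2 [23T→38T]: ω = 3178.0000×23/38 = 1923.5263 rpm, dir flips to +; running = +1923.5263
Stage 3 [93T→47T]: ω = 1923.5263×93/47 = 3806.1265 rpm, dir flips to −; running = −3806.1265
Stage 4 [47T→67T]: ω = 3806.1265×47/67 = 2669.9694 rpm, dir flips to +; running = +2669.9694

+2669.9694 rpm (same as input, |ω| = 2669.9694 rpm)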